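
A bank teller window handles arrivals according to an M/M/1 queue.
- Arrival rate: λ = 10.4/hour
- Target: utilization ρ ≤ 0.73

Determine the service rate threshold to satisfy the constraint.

ρ = λ/μ, so μ = λ/ρ
μ ≥ 10.4/0.73 = 14.2466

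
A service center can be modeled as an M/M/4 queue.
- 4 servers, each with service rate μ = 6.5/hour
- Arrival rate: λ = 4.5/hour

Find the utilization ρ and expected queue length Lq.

Traffic intensity: ρ = λ/(cμ) = 4.5/(4×6.5) = 0.1731
Since ρ = 0.1731 < 1, system is stable.
Offered load a = λ/μ = cρ = 4.5/6.5 = 0.6923
P₀ = [ Σₙ₌₀^3 aⁿ/n! + a^4/(4!(1-ρ)) ]⁻¹
Σ = a^0/0! + a^1/1! + a^2/2! + a^3/3! = 1.0000 + 0.69231 + 0.23964 + 0.055303 = 1.9873
a^4/(4!(1-ρ)) = 0.2297/(24 × 0.8269) = 0.01157
P₀ = 1/(1.9873 + 0.01157) = 0.5003
Lq = P₀·a^4·ρ / (4!(1-ρ)²) = 0.5003 × 0.2297 × 0.1731 / (24 × 0.6838) = 0.001212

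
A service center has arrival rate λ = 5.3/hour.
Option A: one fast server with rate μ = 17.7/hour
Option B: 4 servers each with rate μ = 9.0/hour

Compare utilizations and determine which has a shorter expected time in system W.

Option A: single server μ = 17.7 (M/M/1)
  ρ_A = 5.3/17.7 = 0.2994
  W_A = 1/(μ-λ) = 1/(17.7-5.3) = 1/12.40 = 0.08065

Option B: 4 servers μ = 9.0 (M/M/4)
  ρ_B = λ/(cμ) = 5.3/(4×9.0) = 0.1472
  Offered load a = λ/μ = cρ = 5.3/9.0 = 0.5889
  P₀ = [ Σₙ₌₀^3 aⁿ/n! + a^4/(4!(1-ρ)) ]⁻¹
  Σ = a^0/0! + a^1/1! + a^2/2! + a^3/3! = 1.0000 + 0.5889 + 0.1734 + 0.03404 = 1.7963
  a^4/(4!(1-ρ)) = 0.12026/(24 × 0.85278) = 0.005876
  P₀ = 1/(1.7963 + 0.005876) = 0.5549
  Lq = P₀·a^4·ρ / (4!(1-ρ)²) = 0.55488 × 0.12026 × 0.14722 / (24 × 0.72723) = 0.0005629
  Wq_B = Lq/λ = 0.0005629/5.3 = 0.0001062
  W_B = Wq_B + 1/μ = 0.0001062 + 0.1111 = 0.1112

Since W_A = 0.08065 < W_B = 0.1112, Option A (single fast server) has the shorter time in system.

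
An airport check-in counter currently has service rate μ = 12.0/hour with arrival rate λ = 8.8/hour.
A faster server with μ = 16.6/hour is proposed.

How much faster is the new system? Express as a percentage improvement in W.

System 1: ρ₁ = 8.8/12.0 = 0.7333, W₁ = 1/(12.0-8.8) = 0.31250
System 2: ρ₂ = 8.8/16.6 = 0.5301, W₂ = 1/(16.6-8.8) = 0.12821
Improvement: (W₁-W₂)/W₁ = (0.31250-0.12821)/0.31250 = 58.97%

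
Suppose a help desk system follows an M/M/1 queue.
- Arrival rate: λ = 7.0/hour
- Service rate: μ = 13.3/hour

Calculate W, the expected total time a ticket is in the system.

First, compute utilization: ρ = λ/μ = 7.0/13.3 = 0.5263
For M/M/1: W = 1/(μ-λ)
W = 1/(13.3-7.0) = 1/6.30
W = 0.1587 hours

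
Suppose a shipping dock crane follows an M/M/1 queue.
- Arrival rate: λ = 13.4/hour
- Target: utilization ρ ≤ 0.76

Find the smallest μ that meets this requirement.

ρ = λ/μ, so μ = λ/ρ
μ ≥ 13.4/0.76 = 17.6316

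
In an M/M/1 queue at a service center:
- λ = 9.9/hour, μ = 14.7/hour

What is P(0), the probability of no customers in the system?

ρ = λ/μ = 9.9/14.7 = 0.6735
P(0) = 1 - ρ = 1 - 0.6735 = 0.3265
The server is idle 32.65% of the time.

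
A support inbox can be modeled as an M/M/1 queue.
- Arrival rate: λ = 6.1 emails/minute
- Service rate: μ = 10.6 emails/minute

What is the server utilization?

Server utilization: ρ = λ/μ
ρ = 6.1/10.6 = 0.5755
The server is busy 57.55% of the time.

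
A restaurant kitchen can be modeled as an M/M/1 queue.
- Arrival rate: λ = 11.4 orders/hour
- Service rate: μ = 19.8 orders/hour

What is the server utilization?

Server utilization: ρ = λ/μ
ρ = 11.4/19.8 = 0.5758
The server is busy 57.58% of the time.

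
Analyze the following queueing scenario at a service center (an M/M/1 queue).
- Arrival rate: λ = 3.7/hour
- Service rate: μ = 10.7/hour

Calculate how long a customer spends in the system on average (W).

First, compute utilization: ρ = λ/μ = 3.7/10.7 = 0.3458
For M/M/1: W = 1/(μ-λ)
W = 1/(10.7-3.7) = 1/7.00
W = 0.1429 hours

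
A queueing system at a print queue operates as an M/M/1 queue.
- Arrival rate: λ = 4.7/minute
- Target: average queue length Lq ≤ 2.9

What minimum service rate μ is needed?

For M/M/1: Lq = λ²/(μ(μ-λ))
Need Lq ≤ 2.9, i.e. μ(μ-λ) ≥ λ²/2.9
μ² - 4.7μ - 22.09/2.9 ≥ 0  →  μ² - 4.7μ - 7.61724 ≥ 0
Quadratic formula (positive root): μ = [λ + √(λ² + 4×7.61724)]/2
Discriminant: 22.09 + 4×7.61724 = 52.5590, √52.5590 = 7.2498
μ ≥ (4.7 + 7.2498)/2 = 5.9749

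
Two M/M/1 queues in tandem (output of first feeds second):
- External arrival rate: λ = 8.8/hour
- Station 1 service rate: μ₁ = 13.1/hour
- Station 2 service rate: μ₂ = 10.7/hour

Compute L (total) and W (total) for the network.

By Jackson's theorem, each station behaves as independent M/M/1.
Station 1: ρ₁ = 8.8/13.1 = 0.6718, L₁ = ρ₁/(1-ρ₁) = λ/(μ₁-λ) = 8.8/4.30 = 2.0465
Station 2: ρ₂ = 8.8/10.7 = 0.8224, L₂ = ρ₂/(1-ρ₂) = λ/(μ₂-λ) = 8.8/1.90 = 4.6316
Total: L = L₁ + L₂ = 2.0465 + 4.6316 = 6.6781
W = L/λ = 6.6781/8.8 = 0.7589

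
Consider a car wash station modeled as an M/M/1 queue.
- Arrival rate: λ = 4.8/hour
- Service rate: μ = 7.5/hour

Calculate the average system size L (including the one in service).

ρ = λ/μ = 4.8/7.5 = 0.6400
For M/M/1: L = λ/(μ-λ)
L = 4.8/(7.5-4.8) = 4.8/2.70
L = 1.7778 cars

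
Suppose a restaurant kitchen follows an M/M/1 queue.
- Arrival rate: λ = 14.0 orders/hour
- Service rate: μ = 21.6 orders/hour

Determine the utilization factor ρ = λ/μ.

Server utilization: ρ = λ/μ
ρ = 14.0/21.6 = 0.6481
The server is busy 64.81% of the time.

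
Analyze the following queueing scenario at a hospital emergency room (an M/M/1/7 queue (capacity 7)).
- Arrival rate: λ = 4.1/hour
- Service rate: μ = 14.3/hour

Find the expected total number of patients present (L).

ρ = λ/μ = 4.1/14.3 = 0.2867
P₀ = (1-ρ)/(1-ρ^(K+1)) = (1-0.2867)/(1-0.2867^8) = 0.7133/1.0000 = 0.7133
P_K = P₀×ρ^K = 0.7133 × 0.2867^7 = 0.7133 × 0.0001592 = 0.0001136
L = ρ[1 - (K+1)ρ^K + Kρ^(K+1)] / [(1-ρ)(1-ρ^(K+1))]
L = 0.2867 × (1 - 8×0.0001592 + 7×0.00004565) / ((1 - 0.2867) × (1 - 0.00004565)) = 0.4016 patients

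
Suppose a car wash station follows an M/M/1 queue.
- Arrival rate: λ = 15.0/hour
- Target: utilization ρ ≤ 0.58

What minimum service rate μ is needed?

ρ = λ/μ, so μ = λ/ρ
μ ≥ 15.0/0.58 = 25.8621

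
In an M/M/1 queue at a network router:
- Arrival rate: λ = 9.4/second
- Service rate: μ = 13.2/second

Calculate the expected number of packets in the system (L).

ρ = λ/μ = 9.4/13.2 = 0.7121
For M/M/1: L = λ/(μ-λ)
L = 9.4/(13.2-9.4) = 9.4/3.80
L = 2.4737 packets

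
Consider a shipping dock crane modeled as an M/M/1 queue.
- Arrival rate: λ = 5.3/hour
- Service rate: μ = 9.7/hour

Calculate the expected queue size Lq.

ρ = λ/μ = 5.3/9.7 = 0.5464
For M/M/1: Lq = λ²/(μ(μ-λ))
Lq = 28.09/(9.7 × 4.40)
Lq = 0.6582 containers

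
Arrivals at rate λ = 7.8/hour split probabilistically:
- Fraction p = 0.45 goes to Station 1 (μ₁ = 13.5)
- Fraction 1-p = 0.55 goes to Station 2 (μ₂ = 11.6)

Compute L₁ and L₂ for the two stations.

Effective rates: λ₁ = 7.8×0.45 = 3.51, λ₂ = 7.8×0.55 = 4.29
Station 1: ρ₁ = 3.51/13.5 = 0.2600, L₁ = ρ₁/(1-ρ₁) = 0.2600/(1-0.2600) = 0.3514
Station 2: ρ₂ = 4.29/11.6 = 0.36983, L₂ = ρ₂/(1-ρ₂) = 0.36983/(1-0.36983) = 0.5869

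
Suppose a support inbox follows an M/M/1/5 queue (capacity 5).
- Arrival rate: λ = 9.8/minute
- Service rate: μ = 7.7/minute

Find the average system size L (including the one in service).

ρ = λ/μ = 9.8/7.7 = 1.27273
P₀ = (1-ρ)/(1-ρ^(K+1)) = (1-1.27273)/(1-1.27273^6) = -0.27273/-3.2503 = 0.08391
P_K = P₀×ρ^K = 0.08391 × 1.27273^5 = 0.08391 × 3.3395 = 0.2802
L = ρ[1 - (K+1)ρ^K + Kρ^(K+1)] / [(1-ρ)(1-ρ^(K+1))]
L = 1.27273 × (1 - 6×3.33950 + 5×4.25028) / ((1 - 1.27273) × (1 - 4.25028)) = 3.1794 emails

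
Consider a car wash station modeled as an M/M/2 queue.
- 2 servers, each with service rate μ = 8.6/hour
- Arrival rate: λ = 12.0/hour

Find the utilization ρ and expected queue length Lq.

Traffic intensity: ρ = λ/(cμ) = 12.0/(2×8.6) = 0.6977
Since ρ = 0.6977 < 1, system is stable.
Offered load a = λ/μ = cρ = 12.0/8.6 = 1.3953
P₀ = [ Σₙ₌₀^1 aⁿ/n! + a^2/(2!(1-ρ)) ]⁻¹
Σ = a^0/0! + a^1/1! = 1.0000 + 1.3953 = 2.3953
a^2/(2!(1-ρ)) = 1.9470/(2 × 0.30233) = 3.2200
P₀ = 1/(2.3953 + 3.2200) = 0.1781
Lq = P₀·a^2·ρ / (2!(1-ρ)²) = 0.17808 × 1.9470 × 0.69767 / (2 × 0.091401) = 1.3233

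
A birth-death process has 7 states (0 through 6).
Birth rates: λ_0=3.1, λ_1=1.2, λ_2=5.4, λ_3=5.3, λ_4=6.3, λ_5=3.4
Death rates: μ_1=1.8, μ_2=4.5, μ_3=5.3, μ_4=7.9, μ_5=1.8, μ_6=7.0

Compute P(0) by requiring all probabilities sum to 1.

Ratios P(n)/P(0) = (λ₀···λₙ₋₁)/(μ₁···μₙ):
P(1)/P(0) = (3.1)/(1.8) = 1.7222
P(2)/P(0) = (3.1×1.2)/(1.8×4.5) = 0.4593
P(3)/P(0) = (3.1×1.2×5.4)/(1.8×4.5×5.3) = 0.4679
P(4)/P(0) = (3.1×1.2×5.4×5.3)/(1.8×4.5×5.3×7.9) = 0.3139
P(5)/P(0) = (3.1×1.2×5.4×5.3×6.3)/(1.8×4.5×5.3×7.9×1.8) = 1.0987
P(6)/P(0) = (3.1×1.2×5.4×5.3×6.3×3.4)/(1.8×4.5×5.3×7.9×1.8×7.0) = 0.5337

Normalization: ∑ P(n) = 1
P(0) × (1.0000 + 1.7222 + 0.4593 + 0.4679 + 0.3139 + 1.0987 + 0.5337) = 1
P(0) × 5.5957 = 1
P(0) = 1/5.5957 = 0.1787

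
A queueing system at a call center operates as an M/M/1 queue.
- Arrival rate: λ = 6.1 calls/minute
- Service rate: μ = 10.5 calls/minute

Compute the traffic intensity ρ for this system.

Server utilization: ρ = λ/μ
ρ = 6.1/10.5 = 0.5810
The server is busy 58.10% of the time.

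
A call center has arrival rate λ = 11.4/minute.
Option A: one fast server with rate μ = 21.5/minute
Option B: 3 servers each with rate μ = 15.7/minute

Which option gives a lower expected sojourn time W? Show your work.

Option A: single server μ = 21.5 (M/M/1)
  ρ_A = 11.4/21.5 = 0.5302
  W_A = 1/(μ-λ) = 1/(21.5-11.4) = 1/10.10 = 0.09901

Option B: 3 servers μ = 15.7 (M/M/3)
  ρ_B = λ/(cμ) = 11.4/(3×15.7) = 0.2420
  Offered load a = λ/μ = cρ = 11.4/15.7 = 0.7261
  P₀ = [ Σₙ₌₀^2 aⁿ/n! + a^3/(3!(1-ρ)) ]⁻¹
  Σ = a^0/0! + a^1/1! + a^2/2! = 1.0000 + 0.7261 + 0.2636 = 1.9897
  a^3/(3!(1-ρ)) = 0.38284/(6 × 0.75796) = 0.08418
  P₀ = 1/(1.9897 + 0.08418) = 0.4822
  Lq = P₀·a^3·ρ / (3!(1-ρ)²) = 0.4822 × 0.3828 × 0.2420 / (6 × 0.5745) = 0.01296
  Wq_B = Lq/λ = 0.01296/11.4 = 0.001137
  W_B = Wq_B + 1/μ = 0.001137 + 0.06369 = 0.06483

Since W_B = 0.06483 < W_A = 0.09901, Option B (multiple servers) has the shorter time in system.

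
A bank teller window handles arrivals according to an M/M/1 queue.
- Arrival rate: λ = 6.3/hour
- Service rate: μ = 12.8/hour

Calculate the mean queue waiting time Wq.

First, compute utilization: ρ = λ/μ = 6.3/12.8 = 0.4922
For M/M/1: Wq = λ/(μ(μ-λ))
Wq = 6.3/(12.8 × (12.8-6.3))
Wq = 6.3/(12.8 × 6.50)
Wq = 0.07572 hours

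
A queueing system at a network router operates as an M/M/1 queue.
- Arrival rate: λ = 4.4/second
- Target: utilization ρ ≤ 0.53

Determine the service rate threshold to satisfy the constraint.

ρ = λ/μ, so μ = λ/ρ
μ ≥ 4.4/0.53 = 8.3019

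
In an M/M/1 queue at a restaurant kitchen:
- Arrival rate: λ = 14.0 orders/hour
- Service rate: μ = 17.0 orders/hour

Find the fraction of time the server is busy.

Server utilization: ρ = λ/μ
ρ = 14.0/17.0 = 0.8235
The server is busy 82.35% of the time.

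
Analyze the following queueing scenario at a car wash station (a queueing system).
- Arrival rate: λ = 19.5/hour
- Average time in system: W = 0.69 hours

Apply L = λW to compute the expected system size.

Little's Law: L = λW
L = 19.5 × 0.69 = 13.4550 cars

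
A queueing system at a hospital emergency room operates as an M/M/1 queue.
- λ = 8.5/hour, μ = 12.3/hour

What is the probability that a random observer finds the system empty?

ρ = λ/μ = 8.5/12.3 = 0.6911
P(0) = 1 - ρ = 1 - 0.6911 = 0.3089
The server is idle 30.89% of the time.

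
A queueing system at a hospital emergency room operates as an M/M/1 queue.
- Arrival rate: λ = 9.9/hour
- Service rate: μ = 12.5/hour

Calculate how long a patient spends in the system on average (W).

First, compute utilization: ρ = λ/μ = 9.9/12.5 = 0.7920
For M/M/1: W = 1/(μ-λ)
W = 1/(12.5-9.9) = 1/2.60
W = 0.3846 hours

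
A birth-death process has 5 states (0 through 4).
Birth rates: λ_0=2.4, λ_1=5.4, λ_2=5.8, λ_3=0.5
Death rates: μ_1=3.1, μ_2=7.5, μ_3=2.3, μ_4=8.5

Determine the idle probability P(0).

Ratios P(n)/P(0) = (λ₀···λₙ₋₁)/(μ₁···μₙ):
P(1)/P(0) = (2.4)/(3.1) = 0.7742
P(2)/P(0) = (2.4×5.4)/(3.1×7.5) = 0.5574
P(3)/P(0) = (2.4×5.4×5.8)/(3.1×7.5×2.3) = 1.4057
P(4)/P(0) = (2.4×5.4×5.8×0.5)/(3.1×7.5×2.3×8.5) = 0.08269

Normalization: ∑ P(n) = 1
P(0) × (1.0000 + 0.7742 + 0.5574 + 1.4057 + 0.08269) = 1
P(0) × 3.8200 = 1
P(0) = 1/3.8200 = 0.2618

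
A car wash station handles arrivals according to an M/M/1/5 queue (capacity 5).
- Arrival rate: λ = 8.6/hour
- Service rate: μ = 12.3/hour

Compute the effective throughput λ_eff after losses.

ρ = λ/μ = 8.6/12.3 = 0.69919
P₀ = (1-ρ)/(1-ρ^(K+1)) = (1-0.69919)/(1-0.69919^6) = 0.3008/0.8832 = 0.3406
P_K = P₀×ρ^K = 0.3406 × 0.69919^5 = 0.3406 × 0.1671 = 0.05691
λ_eff = λ(1-P_K) = 8.6 × (1 - 0.056914) = 8.6 × 0.943086 = 8.1105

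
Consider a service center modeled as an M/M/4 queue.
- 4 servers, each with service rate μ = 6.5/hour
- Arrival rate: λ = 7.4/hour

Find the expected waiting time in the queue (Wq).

Traffic intensity: ρ = λ/(cμ) = 7.4/(4×6.5) = 0.2846
Since ρ = 0.2846 < 1, system is stable.
Offered load a = λ/μ = cρ = 7.4/6.5 = 1.1385
P₀ = [ Σₙ₌₀^3 aⁿ/n! + a^4/(4!(1-ρ)) ]⁻¹
Σ = a^0/0! + a^1/1! + a^2/2! + a^3/3! = 1.0000 + 1.1385 + 0.6480 + 0.2459 = 3.0324
a^4/(4!(1-ρ)) = 1.6799/(24 × 0.7154) = 0.09784
P₀ = 1/(3.0324 + 0.09784) = 0.3195
Lq = P₀·a^4·ρ / (4!(1-ρ)²) = 0.3195 × 1.6799 × 0.2846 / (24 × 0.5118) = 0.01244
Wq = Lq/λ = 0.012435/7.4 = 0.001680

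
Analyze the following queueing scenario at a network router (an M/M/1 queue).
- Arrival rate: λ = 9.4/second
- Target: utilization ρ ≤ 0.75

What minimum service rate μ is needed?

ρ = λ/μ, so μ = λ/ρ
μ ≥ 9.4/0.75 = 12.5333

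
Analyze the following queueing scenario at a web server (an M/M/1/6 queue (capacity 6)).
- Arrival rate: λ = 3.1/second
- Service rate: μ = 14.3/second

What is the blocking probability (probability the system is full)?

ρ = λ/μ = 3.1/14.3 = 0.216783
P₀ = (1-ρ)/(1-ρ^(K+1)) = (1-0.216783)/(1-0.216783^7) = 0.7832/1.0000 = 0.7832
P_K = P₀×ρ^K = 0.78323 × 0.216783^6 = 0.78323 × 0.00010379 = 0.00008129
Blocking probability = 0.008129%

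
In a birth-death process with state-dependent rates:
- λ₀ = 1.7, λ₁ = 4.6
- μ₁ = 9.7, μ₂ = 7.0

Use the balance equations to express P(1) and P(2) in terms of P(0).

Balance equations:
State 0: λ₀P₀ = μ₁P₁ → P₁ = (λ₀/μ₁)P₀ = (1.7/9.7)P₀ = 0.1753P₀
State 1: P₂ = (λ₀λ₁)/(μ₁μ₂)P₀ = (1.7×4.6)/(9.7×7.0)P₀ = 0.1152P₀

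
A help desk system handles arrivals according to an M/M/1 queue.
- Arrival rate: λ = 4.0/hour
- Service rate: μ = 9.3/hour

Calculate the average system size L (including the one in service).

ρ = λ/μ = 4.0/9.3 = 0.4301
For M/M/1: L = λ/(μ-λ)
L = 4.0/(9.3-4.0) = 4.0/5.30
L = 0.7547 tickets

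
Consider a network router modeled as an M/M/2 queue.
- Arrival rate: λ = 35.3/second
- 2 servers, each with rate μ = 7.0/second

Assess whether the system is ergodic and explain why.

Stability requires ρ = λ/(cμ) < 1
ρ = 35.3/(2 × 7.0) = 35.3/14.00 = 2.5214
Since 2.5214 ≥ 1, the system is UNSTABLE.
Need c > λ/μ = 35.3/7.0 = 5.04.
Minimum servers needed: c = 6.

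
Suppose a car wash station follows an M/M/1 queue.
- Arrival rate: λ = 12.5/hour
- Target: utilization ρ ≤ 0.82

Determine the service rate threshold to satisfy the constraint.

ρ = λ/μ, so μ = λ/ρ
μ ≥ 12.5/0.82 = 15.2439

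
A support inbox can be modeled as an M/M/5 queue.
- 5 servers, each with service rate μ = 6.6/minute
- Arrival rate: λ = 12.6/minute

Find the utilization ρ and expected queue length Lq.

Traffic intensity: ρ = λ/(cμ) = 12.6/(5×6.6) = 0.3818
Since ρ = 0.3818 < 1, system is stable.
Offered load a = λ/μ = cρ = 12.6/6.6 = 1.9091
P₀ = [ Σₙ₌₀^4 aⁿ/n! + a^5/(5!(1-ρ)) ]⁻¹
Σ = a^0/0! + a^1/1! + a^2/2! + a^3/3! + a^4/4! = 1.00000 + 1.90909 + 1.82231 + 1.15965 + 0.553471 = 6.4445
a^5/(5!(1-ρ)) = 25.3591/(120 × 0.6182) = 0.3418
P₀ = 1/(6.4445 + 0.3418) = 0.1474
Lq = P₀·a^5·ρ / (5!(1-ρ)²) = 0.14735 × 25.3591 × 0.38182 / (120 × 0.38215) = 0.03111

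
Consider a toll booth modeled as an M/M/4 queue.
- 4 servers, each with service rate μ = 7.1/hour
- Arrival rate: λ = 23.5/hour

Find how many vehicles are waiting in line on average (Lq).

Traffic intensity: ρ = λ/(cμ) = 23.5/(4×7.1) = 0.8275
Since ρ = 0.8275 < 1, system is stable.
Offered load a = λ/μ = cρ = 23.5/7.1 = 3.3099
P₀ = [ Σₙ₌₀^3 aⁿ/n! + a^4/(4!(1-ρ)) ]⁻¹
Σ = a^0/0! + a^1/1! + a^2/2! + a^3/3! = 1.0000 + 3.3099 + 5.4776 + 6.0433 = 15.8308
a^4/(4!(1-ρ)) = 120.0157/(24 × 0.172535) = 28.9834
P₀ = 1/(15.8308 + 28.9834) = 0.02231
Lq = P₀·a^4·ρ / (4!(1-ρ)²) = 0.022314 × 120.0157 × 0.82746 / (24 × 0.029768) = 3.1017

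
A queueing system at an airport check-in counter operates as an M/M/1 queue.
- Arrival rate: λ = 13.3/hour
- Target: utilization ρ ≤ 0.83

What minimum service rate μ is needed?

ρ = λ/μ, so μ = λ/ρ
μ ≥ 13.3/0.83 = 16.0241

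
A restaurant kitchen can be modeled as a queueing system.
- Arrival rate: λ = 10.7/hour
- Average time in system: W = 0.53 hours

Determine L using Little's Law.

Little's Law: L = λW
L = 10.7 × 0.53 = 5.6710 orders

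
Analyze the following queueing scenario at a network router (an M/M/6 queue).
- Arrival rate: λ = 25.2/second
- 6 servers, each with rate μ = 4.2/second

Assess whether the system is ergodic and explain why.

Stability requires ρ = λ/(cμ) < 1
ρ = 25.2/(6 × 4.2) = 25.2/25.20 = 1.0000
Since 1.0000 ≥ 1, the system is UNSTABLE.
Need c > λ/μ = 25.2/4.2 = 6.00.
Minimum servers needed: c = 7.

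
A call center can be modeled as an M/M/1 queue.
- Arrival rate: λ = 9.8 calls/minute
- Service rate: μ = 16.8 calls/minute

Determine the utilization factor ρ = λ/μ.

Server utilization: ρ = λ/μ
ρ = 9.8/16.8 = 0.5833
The server is busy 58.33% of the time.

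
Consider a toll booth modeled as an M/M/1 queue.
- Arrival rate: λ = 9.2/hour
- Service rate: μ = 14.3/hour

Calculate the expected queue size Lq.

ρ = λ/μ = 9.2/14.3 = 0.6434
For M/M/1: Lq = λ²/(μ(μ-λ))
Lq = 84.64/(14.3 × 5.10)
Lq = 1.1606 vehicles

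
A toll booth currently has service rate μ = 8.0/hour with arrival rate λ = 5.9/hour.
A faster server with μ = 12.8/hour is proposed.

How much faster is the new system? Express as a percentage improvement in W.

System 1: ρ₁ = 5.9/8.0 = 0.7375, W₁ = 1/(8.0-5.9) = 0.4762
System 2: ρ₂ = 5.9/12.8 = 0.4609, W₂ = 1/(12.8-5.9) = 0.1449
Improvement: (W₁-W₂)/W₁ = (0.4762-0.1449)/0.4762 = 69.57%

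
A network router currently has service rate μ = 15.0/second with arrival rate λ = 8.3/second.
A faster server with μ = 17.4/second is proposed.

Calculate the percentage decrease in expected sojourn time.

System 1: ρ₁ = 8.3/15.0 = 0.5533, W₁ = 1/(15.0-8.3) = 0.14925
System 2: ρ₂ = 8.3/17.4 = 0.4770, W₂ = 1/(17.4-8.3) = 0.10989
Improvement: (W₁-W₂)/W₁ = (0.14925-0.10989)/0.14925 = 26.37%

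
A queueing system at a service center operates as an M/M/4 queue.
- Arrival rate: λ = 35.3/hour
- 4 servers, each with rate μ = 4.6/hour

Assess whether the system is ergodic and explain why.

Stability requires ρ = λ/(cμ) < 1
ρ = 35.3/(4 × 4.6) = 35.3/18.40 = 1.9185
Since 1.9185 ≥ 1, the system is UNSTABLE.
Need c > λ/μ = 35.3/4.6 = 7.67.
Minimum servers needed: c = 8.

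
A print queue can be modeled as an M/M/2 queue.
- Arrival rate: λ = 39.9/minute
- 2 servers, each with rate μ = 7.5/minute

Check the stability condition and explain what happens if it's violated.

Stability requires ρ = λ/(cμ) < 1
ρ = 39.9/(2 × 7.5) = 39.9/15.00 = 2.6600
Since 2.6600 ≥ 1, the system is UNSTABLE.
Need c > λ/μ = 39.9/7.5 = 5.32.
Minimum servers needed: c = 6.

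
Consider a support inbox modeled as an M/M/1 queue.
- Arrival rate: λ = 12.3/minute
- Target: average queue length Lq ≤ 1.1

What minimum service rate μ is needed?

For M/M/1: Lq = λ²/(μ(μ-λ))
Need Lq ≤ 1.1, i.e. μ(μ-λ) ≥ λ²/1.1
μ² - 12.3μ - 151.29/1.1 ≥ 0  →  μ² - 12.3μ - 137.536364 ≥ 0
Quadratic formula (positive root): μ = [λ + √(λ² + 4×137.536364)]/2
Discriminant: 151.29 + 4×137.536364 = 701.4355, √701.4355 = 26.4846
μ ≥ (12.3 + 26.4846)/2 = 19.3923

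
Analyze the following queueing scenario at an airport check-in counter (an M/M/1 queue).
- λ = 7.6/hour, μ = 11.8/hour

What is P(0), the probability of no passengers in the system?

ρ = λ/μ = 7.6/11.8 = 0.6441
P(0) = 1 - ρ = 1 - 0.6441 = 0.3559
The server is idle 35.59% of the time.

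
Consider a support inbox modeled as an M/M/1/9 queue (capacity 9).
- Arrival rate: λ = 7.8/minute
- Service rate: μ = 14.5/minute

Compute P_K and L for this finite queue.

ρ = λ/μ = 7.8/14.5 = 0.53793
P₀ = (1-ρ)/(1-ρ^(K+1)) = (1-0.53793)/(1-0.53793^10) = 0.4621/0.9980 = 0.4630
P_K = P₀×ρ^K = 0.4630 × 0.53793^9 = 0.4630 × 0.003772 = 0.001746
Blocking probability P_9 = 0.001746 (0.17%)
L = ρ[1 - (K+1)ρ^K + Kρ^(K+1)] / [(1-ρ)(1-ρ^(K+1))]
L = 0.53793 × (1 - 10×0.003772 + 9×0.002029) / ((1 - 0.53793) × (1 - 0.002029)) = 1.1438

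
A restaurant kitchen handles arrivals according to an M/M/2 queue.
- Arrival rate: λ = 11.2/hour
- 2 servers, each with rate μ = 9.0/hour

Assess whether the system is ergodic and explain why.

Stability requires ρ = λ/(cμ) < 1
ρ = 11.2/(2 × 9.0) = 11.2/18.00 = 0.6222
Since 0.6222 < 1, the system is STABLE.
The servers are busy 62.22% of the time.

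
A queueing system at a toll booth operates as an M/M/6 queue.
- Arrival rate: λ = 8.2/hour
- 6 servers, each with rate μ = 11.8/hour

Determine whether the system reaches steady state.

Stability requires ρ = λ/(cμ) < 1
ρ = 8.2/(6 × 11.8) = 8.2/70.80 = 0.1158
Since 0.1158 < 1, the system is STABLE.
The servers are busy 11.58% of the time.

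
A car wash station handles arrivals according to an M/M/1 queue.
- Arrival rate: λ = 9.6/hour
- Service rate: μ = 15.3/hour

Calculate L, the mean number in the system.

ρ = λ/μ = 9.6/15.3 = 0.6275
For M/M/1: L = λ/(μ-λ)
L = 9.6/(15.3-9.6) = 9.6/5.70
L = 1.6842 cars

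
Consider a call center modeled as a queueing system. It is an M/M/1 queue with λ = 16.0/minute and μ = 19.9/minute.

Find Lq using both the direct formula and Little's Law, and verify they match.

Method 1 (direct): Lq = λ²/(μ(μ-λ)) = 256.00/(19.9 × 3.90) = 3.2985

Method 2 (Little's Law):
W = 1/(μ-λ) = 1/3.90 = 0.25641
Wq = W - 1/μ = 0.25641 - 0.050251 = 0.206159
Lq = λWq = 16.0 × 0.206159 = 3.2985 ✔ (matches Method 1)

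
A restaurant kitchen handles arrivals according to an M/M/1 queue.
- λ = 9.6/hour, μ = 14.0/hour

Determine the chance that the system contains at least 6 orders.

ρ = λ/μ = 9.6/14.0 = 0.68571
P(N ≥ n) = ρⁿ
P(N ≥ 6) = 0.68571^6
P(N ≥ 6) = 0.1040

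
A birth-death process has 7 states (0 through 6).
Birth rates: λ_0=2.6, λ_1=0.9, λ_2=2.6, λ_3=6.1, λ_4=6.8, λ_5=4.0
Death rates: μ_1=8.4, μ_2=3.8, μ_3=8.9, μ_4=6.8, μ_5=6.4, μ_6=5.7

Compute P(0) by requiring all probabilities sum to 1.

Ratios P(n)/P(0) = (λ₀···λₙ₋₁)/(μ₁···μₙ):
P(1)/P(0) = (2.6)/(8.4) = 0.3095
P(2)/P(0) = (2.6×0.9)/(8.4×3.8) = 0.07331
P(3)/P(0) = (2.6×0.9×2.6)/(8.4×3.8×8.9) = 0.02142
P(4)/P(0) = (2.6×0.9×2.6×6.1)/(8.4×3.8×8.9×6.8) = 0.01921
P(5)/P(0) = (2.6×0.9×2.6×6.1×6.8)/(8.4×3.8×8.9×6.8×6.4) = 0.02041
P(6)/P(0) = (2.6×0.9×2.6×6.1×6.8×4.0)/(8.4×3.8×8.9×6.8×6.4×5.7) = 0.01432

Normalization: ∑ P(n) = 1
P(0) × (1.0000 + 0.3095 + 0.07331 + 0.02142 + 0.01921 + 0.02041 + 0.01432) = 1
P(0) × 1.4582 = 1
P(0) = 1/1.4582 = 0.6858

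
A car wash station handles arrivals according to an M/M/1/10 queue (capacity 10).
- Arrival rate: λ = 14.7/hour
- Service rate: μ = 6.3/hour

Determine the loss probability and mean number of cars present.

ρ = λ/μ = 14.7/6.3 = 2.3333
P₀ = (1-ρ)/(1-ρ^(K+1)) = (1-2.3333)/(1-2.3333^11) = -1.3333/-11159.3134 = 0.0001195
P_K = P₀×ρ^K = 0.00011948 × 2.3333^10 = 0.00011948 × 4783.0598 = 0.5715
Blocking probability P_10 = 0.5715 (57.15%)
L = ρ[1 - (K+1)ρ^K + Kρ^(K+1)] / [(1-ρ)(1-ρ^(K+1))]
L = 2.3333 × (1 - 11×4783.0598 + 10×11160.3134) / ((1 - 2.3333) × (1 - 11160.3134)) = 9.2510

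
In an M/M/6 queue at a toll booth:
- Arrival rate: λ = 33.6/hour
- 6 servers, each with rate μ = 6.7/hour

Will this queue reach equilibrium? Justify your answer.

Stability requires ρ = λ/(cμ) < 1
ρ = 33.6/(6 × 6.7) = 33.6/40.20 = 0.8358
Since 0.8358 < 1, the system is STABLE.
The servers are busy 83.58% of the time.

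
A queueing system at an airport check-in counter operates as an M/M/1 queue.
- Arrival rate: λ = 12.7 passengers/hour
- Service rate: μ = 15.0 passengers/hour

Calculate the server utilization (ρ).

Server utilization: ρ = λ/μ
ρ = 12.7/15.0 = 0.8467
The server is busy 84.67% of the time.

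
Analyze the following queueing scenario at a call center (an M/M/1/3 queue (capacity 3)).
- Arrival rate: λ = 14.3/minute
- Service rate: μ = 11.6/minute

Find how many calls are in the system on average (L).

ρ = λ/μ = 14.3/11.6 = 1.232759
P₀ = (1-ρ)/(1-ρ^(K+1)) = (1-1.232759)/(1-1.232759^4) = -0.2328/-1.3095 = 0.1778
P_K = P₀×ρ^K = 0.17775 × 1.232759^3 = 0.17775 × 1.8734 = 0.3330
L = ρ[1 - (K+1)ρ^K + Kρ^(K+1)] / [(1-ρ)(1-ρ^(K+1))]
L = 1.232759 × (1 - 4×1.873417 + 3×2.309472) / ((1 - 1.232759) × (1 - 2.309472)) = 1.7584 calls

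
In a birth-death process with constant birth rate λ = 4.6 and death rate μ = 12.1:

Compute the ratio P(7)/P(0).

For constant rates: P(n)/P(0) = (λ/μ)^n
P(7)/P(0) = (4.6/12.1)^7 = 0.3802^7 = 0.001148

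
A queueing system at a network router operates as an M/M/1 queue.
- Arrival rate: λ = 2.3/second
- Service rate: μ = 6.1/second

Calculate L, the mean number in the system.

ρ = λ/μ = 2.3/6.1 = 0.3770
For M/M/1: L = λ/(μ-λ)
L = 2.3/(6.1-2.3) = 2.3/3.80
L = 0.6053 packets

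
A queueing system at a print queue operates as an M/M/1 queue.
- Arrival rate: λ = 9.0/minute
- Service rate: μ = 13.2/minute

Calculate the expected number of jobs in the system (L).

ρ = λ/μ = 9.0/13.2 = 0.6818
For M/M/1: L = λ/(μ-λ)
L = 9.0/(13.2-9.0) = 9.0/4.20
L = 2.1429 jobs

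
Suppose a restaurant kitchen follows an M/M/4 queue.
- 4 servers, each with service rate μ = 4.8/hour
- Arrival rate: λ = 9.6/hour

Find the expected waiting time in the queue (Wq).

Traffic intensity: ρ = λ/(cμ) = 9.6/(4×4.8) = 0.5000
Since ρ = 0.5000 < 1, system is stable.
Offered load a = λ/μ = cρ = 9.6/4.8 = 2.0000
P₀ = [ Σₙ₌₀^3 aⁿ/n! + a^4/(4!(1-ρ)) ]⁻¹
Σ = a^0/0! + a^1/1! + a^2/2! + a^3/3! = 1.0000 + 2.0000 + 2.0000 + 1.3333 = 6.3333
a^4/(4!(1-ρ)) = 16.0000/(24 × 0.5000) = 1.3333
P₀ = 1/(6.3333 + 1.3333) = 0.1304
Lq = P₀·a^4·ρ / (4!(1-ρ)²) = 0.1304 × 16.0000 × 0.5000 / (24 × 0.2500) = 0.1739
Wq = Lq/λ = 0.17391/9.6 = 0.01812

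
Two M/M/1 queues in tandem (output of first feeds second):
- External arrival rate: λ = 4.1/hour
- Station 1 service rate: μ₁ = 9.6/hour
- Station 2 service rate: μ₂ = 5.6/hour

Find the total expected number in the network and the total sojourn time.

By Jackson's theorem, each station behaves as independent M/M/1.
Station 1: ρ₁ = 4.1/9.6 = 0.4271, L₁ = ρ₁/(1-ρ₁) = λ/(μ₁-λ) = 4.1/5.50 = 0.7455
Station 2: ρ₂ = 4.1/5.6 = 0.7321, L₂ = ρ₂/(1-ρ₂) = λ/(μ₂-λ) = 4.1/1.50 = 2.7333
Total: L = L₁ + L₂ = 0.7455 + 2.7333 = 3.4788
W = L/λ = 3.4788/4.1 = 0.8485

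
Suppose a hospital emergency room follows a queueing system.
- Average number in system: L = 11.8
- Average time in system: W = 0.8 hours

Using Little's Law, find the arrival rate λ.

Little's Law: L = λW, so λ = L/W
λ = 11.8/0.8 = 14.7500 patients/hour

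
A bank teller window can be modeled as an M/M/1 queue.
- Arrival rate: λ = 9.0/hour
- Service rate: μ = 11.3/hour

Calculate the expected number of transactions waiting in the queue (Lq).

ρ = λ/μ = 9.0/11.3 = 0.7965
For M/M/1: Lq = λ²/(μ(μ-λ))
Lq = 81.00/(11.3 × 2.30)
Lq = 3.1166 transactions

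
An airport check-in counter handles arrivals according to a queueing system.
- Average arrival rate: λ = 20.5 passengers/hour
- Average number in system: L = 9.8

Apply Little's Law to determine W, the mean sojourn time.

Little's Law: L = λW, so W = L/λ
W = 9.8/20.5 = 0.4780 hours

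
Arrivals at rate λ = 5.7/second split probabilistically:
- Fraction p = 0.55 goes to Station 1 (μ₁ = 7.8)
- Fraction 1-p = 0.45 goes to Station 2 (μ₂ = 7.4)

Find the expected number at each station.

Effective rates: λ₁ = 5.7×0.55 = 3.135, λ₂ = 5.7×0.45 = 2.565
Station 1: ρ₁ = 3.135/7.8 = 0.4019, L₁ = ρ₁/(1-ρ₁) = 0.4019/(1-0.4019) = 0.6720
Station 2: ρ₂ = 2.565/7.4 = 0.3466, L₂ = ρ₂/(1-ρ₂) = 0.3466/(1-0.3466) = 0.5305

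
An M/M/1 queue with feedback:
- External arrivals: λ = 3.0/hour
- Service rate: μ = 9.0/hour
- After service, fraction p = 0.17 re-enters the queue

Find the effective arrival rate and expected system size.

Effective arrival rate: λ_eff = λ/(1-p) = 3.0/(1-0.17) = 3.0/0.83 = 3.6145
ρ = λ_eff/μ = 3.6145/9.0 = 0.4016
L = ρ/(1-ρ) = 0.4016/(1-0.4016) = 0.6711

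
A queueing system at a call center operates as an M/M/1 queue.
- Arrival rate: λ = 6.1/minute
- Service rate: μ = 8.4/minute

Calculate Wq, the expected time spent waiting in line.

First, compute utilization: ρ = λ/μ = 6.1/8.4 = 0.7262
For M/M/1: Wq = λ/(μ(μ-λ))
Wq = 6.1/(8.4 × (8.4-6.1))
Wq = 6.1/(8.4 × 2.30)
Wq = 0.3157 minutes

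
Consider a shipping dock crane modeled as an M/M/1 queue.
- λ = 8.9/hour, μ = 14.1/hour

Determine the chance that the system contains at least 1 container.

ρ = λ/μ = 8.9/14.1 = 0.6312
P(N ≥ n) = ρⁿ
P(N ≥ 1) = 0.6312^1
P(N ≥ 1) = 0.6312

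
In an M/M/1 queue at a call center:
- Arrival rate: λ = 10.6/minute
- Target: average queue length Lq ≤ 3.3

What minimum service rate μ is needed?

For M/M/1: Lq = λ²/(μ(μ-λ))
Need Lq ≤ 3.3, i.e. μ(μ-λ) ≥ λ²/3.3
μ² - 10.6μ - 112.36/3.3 ≥ 0  →  μ² - 10.6μ - 34.04848 ≥ 0
Quadratic formula (positive root): μ = [λ + √(λ² + 4×34.04848)]/2
Discriminant: 112.36 + 4×34.04848 = 248.5539, √248.5539 = 15.7656
μ ≥ (10.6 + 15.7656)/2 = 13.1828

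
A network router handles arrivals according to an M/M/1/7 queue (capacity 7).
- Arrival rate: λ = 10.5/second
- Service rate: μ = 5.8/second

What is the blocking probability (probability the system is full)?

ρ = λ/μ = 10.5/5.8 = 1.81034
P₀ = (1-ρ)/(1-ρ^(K+1)) = (1-1.81034)/(1-1.81034^8) = -0.8103/-114.3669 = 0.007085
P_K = P₀×ρ^K = 0.007085 × 1.81034^7 = 0.007085 × 63.7266 = 0.4515
Blocking probability = 45.15%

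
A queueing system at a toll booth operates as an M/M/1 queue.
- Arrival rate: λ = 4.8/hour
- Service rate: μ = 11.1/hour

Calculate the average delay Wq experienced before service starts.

First, compute utilization: ρ = λ/μ = 4.8/11.1 = 0.4324
For M/M/1: Wq = λ/(μ(μ-λ))
Wq = 4.8/(11.1 × (11.1-4.8))
Wq = 4.8/(11.1 × 6.30)
Wq = 0.06864 hours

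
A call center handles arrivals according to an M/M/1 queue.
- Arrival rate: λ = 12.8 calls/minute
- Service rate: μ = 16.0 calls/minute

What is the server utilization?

Server utilization: ρ = λ/μ
ρ = 12.8/16.0 = 0.8000
The server is busy 80.00% of the time.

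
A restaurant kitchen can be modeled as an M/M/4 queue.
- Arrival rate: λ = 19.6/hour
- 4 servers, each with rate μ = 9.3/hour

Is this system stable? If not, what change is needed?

Stability requires ρ = λ/(cμ) < 1
ρ = 19.6/(4 × 9.3) = 19.6/37.20 = 0.5269
Since 0.5269 < 1, the system is STABLE.
The servers are busy 52.69% of the time.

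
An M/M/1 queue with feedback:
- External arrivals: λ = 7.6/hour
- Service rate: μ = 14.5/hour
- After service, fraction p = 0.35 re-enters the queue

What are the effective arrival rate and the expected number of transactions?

Effective arrival rate: λ_eff = λ/(1-p) = 7.6/(1-0.35) = 7.6/0.65 = 11.6923
ρ = λ_eff/μ = 11.6923/14.5 = 0.806366
L = ρ/(1-ρ) = 0.806366/(1-0.806366) = 4.1644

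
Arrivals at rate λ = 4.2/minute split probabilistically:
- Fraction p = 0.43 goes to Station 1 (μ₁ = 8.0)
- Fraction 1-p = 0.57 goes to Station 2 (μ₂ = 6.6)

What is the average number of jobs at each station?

Effective rates: λ₁ = 4.2×0.43 = 1.806, λ₂ = 4.2×0.57 = 2.394
Station 1: ρ₁ = 1.806/8.0 = 0.22575, L₁ = ρ₁/(1-ρ₁) = 0.22575/(1-0.22575) = 0.2916
Station 2: ρ₂ = 2.394/6.6 = 0.36273, L₂ = ρ₂/(1-ρ₂) = 0.36273/(1-0.36273) = 0.5692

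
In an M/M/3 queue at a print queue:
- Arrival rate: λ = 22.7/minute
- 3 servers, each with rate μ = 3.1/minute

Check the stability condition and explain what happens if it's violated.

Stability requires ρ = λ/(cμ) < 1
ρ = 22.7/(3 × 3.1) = 22.7/9.30 = 2.4409
Since 2.4409 ≥ 1, the system is UNSTABLE.
Need c > λ/μ = 22.7/3.1 = 7.32.
Minimum servers needed: c = 8.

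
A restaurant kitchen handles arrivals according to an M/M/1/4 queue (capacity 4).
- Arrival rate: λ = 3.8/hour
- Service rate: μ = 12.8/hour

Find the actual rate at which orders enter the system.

ρ = λ/μ = 3.8/12.8 = 0.29687
P₀ = (1-ρ)/(1-ρ^(K+1)) = (1-0.29687)/(1-0.29687^5) = 0.70313/0.99769 = 0.7048
P_K = P₀×ρ^K = 0.7048 × 0.29687^4 = 0.7048 × 0.007767 = 0.005474
λ_eff = λ(1-P_K) = 3.8 × (1 - 0.005474) = 3.8 × 0.99453 = 3.7792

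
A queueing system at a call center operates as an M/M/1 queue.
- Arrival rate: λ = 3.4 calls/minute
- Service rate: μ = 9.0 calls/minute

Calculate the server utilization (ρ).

Server utilization: ρ = λ/μ
ρ = 3.4/9.0 = 0.3778
The server is busy 37.78% of the time.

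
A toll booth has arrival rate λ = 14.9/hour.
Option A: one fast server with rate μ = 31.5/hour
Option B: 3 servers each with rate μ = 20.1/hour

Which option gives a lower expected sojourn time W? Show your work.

Option A: single server μ = 31.5 (M/M/1)
  ρ_A = 14.9/31.5 = 0.4730
  W_A = 1/(μ-λ) = 1/(31.5-14.9) = 1/16.60 = 0.06024

Option B: 3 servers μ = 20.1 (M/M/3)
  ρ_B = λ/(cμ) = 14.9/(3×20.1) = 0.2471
  Offered load a = λ/μ = cρ = 14.9/20.1 = 0.7413
  P₀ = [ Σₙ₌₀^2 aⁿ/n! + a^3/(3!(1-ρ)) ]⁻¹
  Σ = a^0/0! + a^1/1! + a^2/2! = 1.0000 + 0.7413 + 0.2748 = 2.0161
  a^3/(3!(1-ρ)) = 0.40735/(6 × 0.75290) = 0.09017
  P₀ = 1/(2.0161 + 0.09017) = 0.4748
  Lq = P₀·a^3·ρ / (3!(1-ρ)²) = 0.4748 × 0.4074 × 0.2471 / (6 × 0.5669) = 0.01405
  Wq_B = Lq/λ = 0.01405/14.9 = 0.0009430
  W_B = Wq_B + 1/μ = 0.0009430 + 0.04975 = 0.05069

Since W_B = 0.05069 < W_A = 0.06024, Option B (multiple servers) has the shorter time in system.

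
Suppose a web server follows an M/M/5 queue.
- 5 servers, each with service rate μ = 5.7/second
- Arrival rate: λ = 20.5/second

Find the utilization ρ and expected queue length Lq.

Traffic intensity: ρ = λ/(cμ) = 20.5/(5×5.7) = 0.7193
Since ρ = 0.7193 < 1, system is stable.
Offered load a = λ/μ = cρ = 20.5/5.7 = 3.5965
P₀ = [ Σₙ₌₀^4 aⁿ/n! + a^5/(5!(1-ρ)) ]⁻¹
Σ = a^0/0! + a^1/1! + a^2/2! + a^3/3! + a^4/4! = 1.00000 + 3.59649 + 6.46737 + 7.75329 + 6.97116 = 25.7883
a^5/(5!(1-ρ)) = 601.7208/(120 × 0.280702) = 17.8636
P₀ = 1/(25.7883 + 17.8636) = 0.02291
Lq = P₀·a^5·ρ / (5!(1-ρ)²) = 0.0229085 × 601.7208 × 0.719298 / (120 × 0.0787935) = 1.0486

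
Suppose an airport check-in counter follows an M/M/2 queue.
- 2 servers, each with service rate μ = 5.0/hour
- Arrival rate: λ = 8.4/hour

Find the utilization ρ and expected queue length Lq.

Traffic intensity: ρ = λ/(cμ) = 8.4/(2×5.0) = 0.8400
Since ρ = 0.8400 < 1, system is stable.
Offered load a = λ/μ = cρ = 8.4/5.0 = 1.6800
P₀ = [ Σₙ₌₀^1 aⁿ/n! + a^2/(2!(1-ρ)) ]⁻¹
Σ = a^0/0! + a^1/1! = 1.0000 + 1.6800 = 2.6800
a^2/(2!(1-ρ)) = 2.8224/(2 × 0.1600) = 8.8200
P₀ = 1/(2.6800 + 8.8200) = 0.08696
Lq = P₀·a^2·ρ / (2!(1-ρ)²) = 0.086957 × 2.8224 × 0.84000 / (2 × 0.025600) = 4.0265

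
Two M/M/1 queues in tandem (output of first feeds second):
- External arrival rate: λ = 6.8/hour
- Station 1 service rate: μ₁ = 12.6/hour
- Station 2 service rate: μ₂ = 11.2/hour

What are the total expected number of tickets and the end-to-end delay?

By Jackson's theorem, each station behaves as independent M/M/1.
Station 1: ρ₁ = 6.8/12.6 = 0.5397, L₁ = ρ₁/(1-ρ₁) = λ/(μ₁-λ) = 6.8/5.80 = 1.1724
Station 2: ρ₂ = 6.8/11.2 = 0.6071, L₂ = ρ₂/(1-ρ₂) = λ/(μ₂-λ) = 6.8/4.40 = 1.5455
Total: L = L₁ + L₂ = 1.1724 + 1.5455 = 2.7179
W = L/λ = 2.7179/6.8 = 0.3997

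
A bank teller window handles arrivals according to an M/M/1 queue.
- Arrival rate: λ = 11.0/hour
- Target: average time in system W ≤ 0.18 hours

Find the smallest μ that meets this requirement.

For M/M/1: W = 1/(μ-λ)
Need W ≤ 0.18, so 1/(μ-λ) ≤ 0.18
μ - λ ≥ 1/0.18 = 5.5556
μ ≥ 11.0 + 5.5556 = 16.5556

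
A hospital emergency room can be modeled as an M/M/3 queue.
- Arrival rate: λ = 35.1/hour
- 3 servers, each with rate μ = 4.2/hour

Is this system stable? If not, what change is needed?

Stability requires ρ = λ/(cμ) < 1
ρ = 35.1/(3 × 4.2) = 35.1/12.60 = 2.7857
Since 2.7857 ≥ 1, the system is UNSTABLE.
Need c > λ/μ = 35.1/4.2 = 8.36.
Minimum servers needed: c = 9.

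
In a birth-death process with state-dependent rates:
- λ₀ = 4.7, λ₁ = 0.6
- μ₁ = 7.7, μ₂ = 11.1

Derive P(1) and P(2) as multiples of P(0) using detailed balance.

Balance equations:
State 0: λ₀P₀ = μ₁P₁ → P₁ = (λ₀/μ₁)P₀ = (4.7/7.7)P₀ = 0.6104P₀
State 1: P₂ = (λ₀λ₁)/(μ₁μ₂)P₀ = (4.7×0.6)/(7.7×11.1)P₀ = 0.03299P₀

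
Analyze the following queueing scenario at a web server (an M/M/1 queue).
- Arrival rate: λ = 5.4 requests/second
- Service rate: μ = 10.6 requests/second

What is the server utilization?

Server utilization: ρ = λ/μ
ρ = 5.4/10.6 = 0.5094
The server is busy 50.94% of the time.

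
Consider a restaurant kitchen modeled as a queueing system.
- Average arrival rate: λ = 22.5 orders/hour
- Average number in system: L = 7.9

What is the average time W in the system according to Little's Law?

Little's Law: L = λW, so W = L/λ
W = 7.9/22.5 = 0.3511 hours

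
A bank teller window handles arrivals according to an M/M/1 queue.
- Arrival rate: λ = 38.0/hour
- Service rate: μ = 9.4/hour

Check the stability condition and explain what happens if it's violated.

Stability requires ρ = λ/(cμ) < 1
ρ = 38.0/(1 × 9.4) = 38.0/9.40 = 4.0426
Since 4.0426 ≥ 1, the system is UNSTABLE.
Queue grows without bound. Need μ > λ = 38.0.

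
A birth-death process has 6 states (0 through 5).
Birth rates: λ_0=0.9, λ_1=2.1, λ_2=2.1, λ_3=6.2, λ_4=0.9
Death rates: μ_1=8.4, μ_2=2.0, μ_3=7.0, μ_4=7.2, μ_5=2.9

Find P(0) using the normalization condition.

Ratios P(n)/P(0) = (λ₀···λₙ₋₁)/(μ₁···μₙ):
P(1)/P(0) = (0.9)/(8.4) = 0.10714
P(2)/P(0) = (0.9×2.1)/(8.4×2.0) = 0.11250
P(3)/P(0) = (0.9×2.1×2.1)/(8.4×2.0×7.0) = 0.033750
P(4)/P(0) = (0.9×2.1×2.1×6.2)/(8.4×2.0×7.0×7.2) = 0.029063
P(5)/P(0) = (0.9×2.1×2.1×6.2×0.9)/(8.4×2.0×7.0×7.2×2.9) = 0.0090194

Normalization: ∑ P(n) = 1
P(0) × (1.0000 + 0.10714 + 0.11250 + 0.033750 + 0.029063 + 0.0090194) = 1
P(0) × 1.2915 = 1
P(0) = 1/1.2915 = 0.7743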